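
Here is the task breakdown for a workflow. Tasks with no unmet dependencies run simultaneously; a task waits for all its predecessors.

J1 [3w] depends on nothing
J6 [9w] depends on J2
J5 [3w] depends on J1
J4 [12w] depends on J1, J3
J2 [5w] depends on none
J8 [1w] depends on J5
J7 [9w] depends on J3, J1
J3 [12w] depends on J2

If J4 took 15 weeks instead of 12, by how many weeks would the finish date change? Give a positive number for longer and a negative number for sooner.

As given, the longest chain is J2→J3→J4 = 5+12+12 = 29, so the finish is 29 weeks.
J4 is on the critical path; changing it to 15 makes that path 32 weeks.
The critical path is still J2→J3→J4; finish is now 32 weeks.
Change in finish: 32 − 29 = +3 weeks.

3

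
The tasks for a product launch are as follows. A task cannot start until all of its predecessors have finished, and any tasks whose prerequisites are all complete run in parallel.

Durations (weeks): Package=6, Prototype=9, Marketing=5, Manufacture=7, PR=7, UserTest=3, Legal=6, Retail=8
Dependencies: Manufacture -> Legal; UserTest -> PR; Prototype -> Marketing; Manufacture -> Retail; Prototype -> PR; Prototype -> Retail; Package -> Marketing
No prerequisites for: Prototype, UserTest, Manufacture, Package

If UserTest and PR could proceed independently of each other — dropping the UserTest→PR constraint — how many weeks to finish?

Original critical path: Prototype→Retail = 9+8 = 17 ⇒ 17 weeks.
Dropping UserTest→PR doesn't change PR's earliest start (9); another predecessor still binds.
New critical path: Prototype→Retail = 9+8 = 17 ⇒ 17 weeks.

17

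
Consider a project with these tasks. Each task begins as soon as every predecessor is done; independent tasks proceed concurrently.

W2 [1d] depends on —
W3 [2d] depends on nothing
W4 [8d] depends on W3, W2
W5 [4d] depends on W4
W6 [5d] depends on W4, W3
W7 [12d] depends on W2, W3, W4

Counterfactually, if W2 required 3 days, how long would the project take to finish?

As given, the longest chain is W3→W4→W7 = 2+8+12 = 22, so the finish is 22 days.
W2 has 1 day of float (longest path through it is 21).
New critical path: W2→W4→W7 = 3+8+12 = 23 ⇒ 23 days.

23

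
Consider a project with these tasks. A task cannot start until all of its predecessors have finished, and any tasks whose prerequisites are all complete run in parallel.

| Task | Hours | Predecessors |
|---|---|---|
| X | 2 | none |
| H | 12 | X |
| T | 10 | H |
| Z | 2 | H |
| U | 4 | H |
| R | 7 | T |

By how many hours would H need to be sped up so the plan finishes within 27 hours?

Current finish: 31 hours; target: 27.
H is on every critical path, so each hour cut from H cuts the finish by one (this holds down to a finish of 20).
Need 31 − 27 = 4 hours off H → H becomes 8 hours, finish becomes 27.

4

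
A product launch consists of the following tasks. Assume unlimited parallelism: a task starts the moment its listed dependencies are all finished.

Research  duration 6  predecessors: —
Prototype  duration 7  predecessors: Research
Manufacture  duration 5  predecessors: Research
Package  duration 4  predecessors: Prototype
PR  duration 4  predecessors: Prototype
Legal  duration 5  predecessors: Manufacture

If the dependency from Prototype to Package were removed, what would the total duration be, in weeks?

17

With the dependency in place, Research→Prototype→Package = 6+7+4 = 17 sets the finish at 17 weeks.
Without Prototype→Package, Package's earliest start moves from 13 to 0.
After: Research→Prototype→PR = 6+7+4 = 17 → 17 weeks.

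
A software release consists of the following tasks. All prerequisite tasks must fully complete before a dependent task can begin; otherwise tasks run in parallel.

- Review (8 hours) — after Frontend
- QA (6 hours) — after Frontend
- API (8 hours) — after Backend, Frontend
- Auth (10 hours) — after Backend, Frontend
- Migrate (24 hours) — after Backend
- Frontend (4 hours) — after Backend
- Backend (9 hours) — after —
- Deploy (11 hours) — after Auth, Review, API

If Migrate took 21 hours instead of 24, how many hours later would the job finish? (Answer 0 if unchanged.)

0

As given, the longest chain is Backend→Frontend→Auth→Deploy = 9+4+10+11 = 34, so the finish is 34 hours.
The longest path through Migrate is only 33 hours, so Migrate has float 1.
That remains the longest chain; total 34 hours.
Change in finish: 34 − 34 = +0 hours.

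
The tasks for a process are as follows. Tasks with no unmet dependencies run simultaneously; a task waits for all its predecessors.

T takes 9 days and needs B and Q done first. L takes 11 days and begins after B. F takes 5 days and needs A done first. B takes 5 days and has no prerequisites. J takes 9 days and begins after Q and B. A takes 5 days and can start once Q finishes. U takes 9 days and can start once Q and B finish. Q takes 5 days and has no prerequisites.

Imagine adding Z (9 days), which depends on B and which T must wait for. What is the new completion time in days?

Originally the process takes 16 days.
With Z inserted, T now waits for max(B, Q, Z).
New critical path: B→Z→T = 5+9+9 = 23 ⇒ 23 days.

23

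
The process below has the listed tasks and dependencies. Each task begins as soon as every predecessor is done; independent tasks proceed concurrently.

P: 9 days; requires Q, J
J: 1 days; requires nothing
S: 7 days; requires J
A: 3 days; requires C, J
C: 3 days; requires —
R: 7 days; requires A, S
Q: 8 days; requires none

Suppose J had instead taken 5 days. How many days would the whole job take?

19

Actual critical path: Q→P = 8+9 = 17 ⇒ 17 days.
The longest path through J is only 15 days, so J has float 2.
The binding chain switches to J→S→R = 5+7+7 = 19; finish 19 days.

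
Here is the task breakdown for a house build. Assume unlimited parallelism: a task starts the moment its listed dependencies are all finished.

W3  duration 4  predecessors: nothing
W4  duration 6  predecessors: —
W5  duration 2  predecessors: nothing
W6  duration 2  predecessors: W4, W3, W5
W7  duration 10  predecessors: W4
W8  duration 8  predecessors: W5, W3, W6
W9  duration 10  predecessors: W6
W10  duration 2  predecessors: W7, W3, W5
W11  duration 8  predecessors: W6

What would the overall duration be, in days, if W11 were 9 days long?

Critical path before the change: W4→W6→W9 = 6+2+10 = 18 giving 18 days.
The longest path through W11 is only 16 days, so W11 has float 2.
No other chain overtakes it, so the finish is 18 days.

18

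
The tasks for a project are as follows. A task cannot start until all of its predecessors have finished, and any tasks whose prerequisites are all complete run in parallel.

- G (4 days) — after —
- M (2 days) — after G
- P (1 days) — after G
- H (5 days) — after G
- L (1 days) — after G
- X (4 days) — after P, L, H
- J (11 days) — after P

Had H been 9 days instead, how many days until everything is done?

17

As given, the longest chain is G→P→J = 4+1+11 = 16, so the finish is 16 days.
H is off the critical path — its longest chain is 13 days, giving 3 of slack.
Now G→H→X = 4+9+4 = 17 is longest, so the finish becomes 17 days.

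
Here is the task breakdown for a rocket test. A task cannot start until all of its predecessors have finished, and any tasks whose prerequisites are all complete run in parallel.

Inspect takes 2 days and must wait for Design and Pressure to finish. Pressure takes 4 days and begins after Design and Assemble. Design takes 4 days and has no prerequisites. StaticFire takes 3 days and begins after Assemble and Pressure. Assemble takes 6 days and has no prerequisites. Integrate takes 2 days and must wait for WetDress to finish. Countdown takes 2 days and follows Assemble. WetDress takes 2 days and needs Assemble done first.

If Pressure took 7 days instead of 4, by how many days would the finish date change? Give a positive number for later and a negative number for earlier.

3

The binding path is Assemble→Pressure→StaticFire = 6+4+3 = 13; finish at 13 days.
Pressure lies on that path, so at 7 days the path becomes 16 days.
That remains the longest chain; total 16 days.
Change in finish: 16 − 13 = +3 days.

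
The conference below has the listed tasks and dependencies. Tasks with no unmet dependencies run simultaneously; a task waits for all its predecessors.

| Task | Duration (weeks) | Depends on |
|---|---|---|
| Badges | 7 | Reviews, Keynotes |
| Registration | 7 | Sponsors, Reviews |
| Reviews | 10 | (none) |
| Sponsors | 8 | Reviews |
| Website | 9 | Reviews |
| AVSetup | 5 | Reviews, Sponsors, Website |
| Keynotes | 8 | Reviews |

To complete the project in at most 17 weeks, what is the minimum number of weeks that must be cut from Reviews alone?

8

Current finish: 25 weeks; target: 17.
Reviews is on every critical path, so each week cut from Reviews cuts the finish by one (this holds down to a finish of 16).
Need 25 − 17 = 8 weeks off Reviews → Reviews becomes 2 weeks, finish becomes 17.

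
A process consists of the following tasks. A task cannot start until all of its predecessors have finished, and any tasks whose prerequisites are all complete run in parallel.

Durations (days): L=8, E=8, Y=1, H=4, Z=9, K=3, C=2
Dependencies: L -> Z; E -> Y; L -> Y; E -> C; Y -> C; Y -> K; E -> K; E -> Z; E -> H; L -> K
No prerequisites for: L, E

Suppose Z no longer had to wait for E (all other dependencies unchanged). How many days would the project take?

Before: longest chain L→Z = 8+9 = 17, finish 17.
Dropping E→Z doesn't change Z's earliest start (8); another predecessor still binds.
New critical path: L→Z = 8+9 = 17 ⇒ 17 days.

17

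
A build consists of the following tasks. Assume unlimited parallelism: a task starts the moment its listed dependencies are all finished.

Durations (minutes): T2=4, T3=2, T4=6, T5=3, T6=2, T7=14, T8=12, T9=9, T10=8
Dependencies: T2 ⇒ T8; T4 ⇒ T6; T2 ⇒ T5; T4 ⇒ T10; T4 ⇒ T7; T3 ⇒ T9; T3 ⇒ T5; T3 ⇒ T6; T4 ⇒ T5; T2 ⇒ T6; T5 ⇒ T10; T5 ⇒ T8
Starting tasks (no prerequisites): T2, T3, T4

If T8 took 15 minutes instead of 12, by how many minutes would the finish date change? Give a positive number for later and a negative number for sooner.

3

Baseline: T4→T5→T8 = 6+3+12 = 21 → 21 minutes.
T8 is on the critical path; changing it to 15 makes that path 24 minutes.
No other chain overtakes it, so the finish is 24 minutes.
Change in finish: 24 − 21 = +3 minutes.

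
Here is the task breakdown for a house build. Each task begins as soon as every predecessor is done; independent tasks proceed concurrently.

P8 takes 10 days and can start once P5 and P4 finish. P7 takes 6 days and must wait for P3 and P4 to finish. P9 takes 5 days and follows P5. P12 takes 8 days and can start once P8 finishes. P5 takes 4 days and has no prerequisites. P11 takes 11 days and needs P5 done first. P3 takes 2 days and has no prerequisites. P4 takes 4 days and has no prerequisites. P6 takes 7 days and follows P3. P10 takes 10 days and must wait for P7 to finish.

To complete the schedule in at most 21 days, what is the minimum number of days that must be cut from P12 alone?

Current finish: 22 days; target: 21.
P12 is on every critical path, so each day cut from P12 cuts the finish by one (this holds down to a finish of 20).
Need 22 − 21 = 1 day off P12 → P12 becomes 7 days, finish becomes 21.

1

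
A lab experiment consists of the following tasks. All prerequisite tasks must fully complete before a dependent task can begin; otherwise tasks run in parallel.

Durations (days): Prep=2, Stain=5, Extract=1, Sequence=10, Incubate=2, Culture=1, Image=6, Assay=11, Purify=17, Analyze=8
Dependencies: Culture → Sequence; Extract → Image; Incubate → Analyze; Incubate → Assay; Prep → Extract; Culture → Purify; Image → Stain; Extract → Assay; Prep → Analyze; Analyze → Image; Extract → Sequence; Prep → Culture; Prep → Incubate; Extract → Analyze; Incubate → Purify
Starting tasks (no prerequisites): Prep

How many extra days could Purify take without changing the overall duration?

2

Critical path: Prep→Incubate→Analyze→Image→Stain = 2+2+8+6+5 = 23, so the finish is 23 days.
Longest path through Purify: 21 days (earliest finish 21, latest finish 23).
Slack of Purify = 6 − 4 = 2 days.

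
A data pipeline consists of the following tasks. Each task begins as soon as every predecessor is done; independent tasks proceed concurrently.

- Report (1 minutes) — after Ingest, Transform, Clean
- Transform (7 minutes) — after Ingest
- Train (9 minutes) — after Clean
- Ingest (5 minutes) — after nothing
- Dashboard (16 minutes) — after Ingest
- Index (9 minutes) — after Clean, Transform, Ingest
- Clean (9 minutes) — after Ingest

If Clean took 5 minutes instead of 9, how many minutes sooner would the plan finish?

2

Baseline: Ingest→Clean→Train = 5+9+9 = 23 → 23 minutes.
Clean is on the critical path; changing it to 5 makes that path 19 minutes.
The binding chain switches to Ingest→Transform→Index = 5+7+9 = 21; finish 21 minutes.
Change in finish: 21 − 23 = -2 minutes.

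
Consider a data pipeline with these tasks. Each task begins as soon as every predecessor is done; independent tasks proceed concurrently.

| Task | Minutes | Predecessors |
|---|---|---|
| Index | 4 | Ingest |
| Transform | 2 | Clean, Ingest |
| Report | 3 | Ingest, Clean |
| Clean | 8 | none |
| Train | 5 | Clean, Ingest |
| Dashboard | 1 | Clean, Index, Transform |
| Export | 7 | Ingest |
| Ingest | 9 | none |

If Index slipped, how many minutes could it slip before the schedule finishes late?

2

Critical path: Ingest→Export = 9+7 = 16, so the finish is 16 minutes.
Longest path through Index: 14 minutes (earliest finish 13, latest finish 15).
So Index can slip 15 − 13 = 2 minutes.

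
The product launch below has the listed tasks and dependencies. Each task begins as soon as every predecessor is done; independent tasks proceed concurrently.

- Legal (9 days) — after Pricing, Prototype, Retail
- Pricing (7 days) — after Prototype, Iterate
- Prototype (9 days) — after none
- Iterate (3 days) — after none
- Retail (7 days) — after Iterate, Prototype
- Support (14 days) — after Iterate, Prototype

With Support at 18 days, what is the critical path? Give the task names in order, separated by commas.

Prototype, Support

As given, the longest chain is Prototype→Pricing→Legal = 9+7+9 = 25, so the finish is 25 days.
Support has 2 days of float (longest path through it is 23).
The binding chain switches to Prototype→Support = 9+18 = 27; finish 27 days.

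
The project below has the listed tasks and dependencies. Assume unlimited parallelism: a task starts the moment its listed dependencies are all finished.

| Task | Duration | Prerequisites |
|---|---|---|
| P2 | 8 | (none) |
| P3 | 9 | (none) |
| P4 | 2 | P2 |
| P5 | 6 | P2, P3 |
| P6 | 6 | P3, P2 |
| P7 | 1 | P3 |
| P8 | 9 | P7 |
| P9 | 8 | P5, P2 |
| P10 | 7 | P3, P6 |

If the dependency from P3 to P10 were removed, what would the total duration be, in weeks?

With the dependency in place, P3→P5→P9 = 9+6+8 = 23 sets the finish at 23 weeks.
Dropping P3→P10 doesn't change P10's earliest start (15); another predecessor still binds.
New critical path: P3→P5→P9 = 9+6+8 = 23 ⇒ 23 weeks.

23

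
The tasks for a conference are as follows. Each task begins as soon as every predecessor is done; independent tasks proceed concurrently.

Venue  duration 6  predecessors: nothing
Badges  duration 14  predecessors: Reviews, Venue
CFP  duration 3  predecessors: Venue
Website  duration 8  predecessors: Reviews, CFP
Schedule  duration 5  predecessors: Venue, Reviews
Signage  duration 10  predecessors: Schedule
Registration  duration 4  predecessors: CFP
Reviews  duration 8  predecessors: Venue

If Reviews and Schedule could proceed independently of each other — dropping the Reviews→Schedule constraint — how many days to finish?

With the dependency in place, Venue→Reviews→Schedule→Signage = 6+8+5+10 = 29 sets the finish at 29 days.
Without Reviews→Schedule, Schedule's earliest start moves from 14 to 6.
The longest chain is now Venue→Reviews→Badges = 6+8+14 = 28, so the conference takes 28 days.

28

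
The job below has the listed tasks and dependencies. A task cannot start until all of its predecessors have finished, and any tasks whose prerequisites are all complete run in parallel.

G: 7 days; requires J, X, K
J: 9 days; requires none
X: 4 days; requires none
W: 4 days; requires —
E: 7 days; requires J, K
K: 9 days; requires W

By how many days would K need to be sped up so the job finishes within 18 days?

Current finish: 20 days; target: 18.
K is on every critical path, so each day cut from K cuts the finish by one (this holds down to a finish of 16).
Need 20 − 18 = 2 days off K → K becomes 7 days, finish becomes 18.

2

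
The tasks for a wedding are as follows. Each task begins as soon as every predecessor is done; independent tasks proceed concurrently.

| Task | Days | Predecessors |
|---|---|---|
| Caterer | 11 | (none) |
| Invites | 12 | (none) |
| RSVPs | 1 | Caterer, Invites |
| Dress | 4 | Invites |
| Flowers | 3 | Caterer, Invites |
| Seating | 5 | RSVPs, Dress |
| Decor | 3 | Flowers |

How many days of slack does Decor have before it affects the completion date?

3

Invites→Dress→Seating = 12+4+5 = 21 sets the makespan at 21 days.
Longest path through Decor: 18 days (earliest finish 18, latest finish 21).
So Decor can slip 21 − 18 = 3 days.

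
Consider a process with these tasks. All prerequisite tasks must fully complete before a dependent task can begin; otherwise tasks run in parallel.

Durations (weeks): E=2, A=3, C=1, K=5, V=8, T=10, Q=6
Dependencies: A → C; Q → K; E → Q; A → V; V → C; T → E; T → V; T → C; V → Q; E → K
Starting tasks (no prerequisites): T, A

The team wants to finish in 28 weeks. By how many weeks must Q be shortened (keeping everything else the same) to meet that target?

Current finish: 29 weeks; target: 28.
Q is on every critical path, so each week cut from Q cuts the finish by one (this holds down to a finish of 24).
Need 29 − 28 = 1 week off Q → Q becomes 5 weeks, finish becomes 28.

1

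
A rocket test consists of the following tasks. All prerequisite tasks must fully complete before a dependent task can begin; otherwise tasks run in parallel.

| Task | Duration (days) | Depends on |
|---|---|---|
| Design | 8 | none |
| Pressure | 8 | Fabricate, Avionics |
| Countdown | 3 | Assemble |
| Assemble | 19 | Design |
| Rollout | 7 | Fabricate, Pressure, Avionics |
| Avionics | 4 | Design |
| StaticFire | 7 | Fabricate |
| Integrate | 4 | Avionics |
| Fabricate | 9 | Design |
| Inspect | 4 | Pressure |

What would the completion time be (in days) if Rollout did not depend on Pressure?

Original critical path: Design→Fabricate→Pressure→Rollout = 8+9+8+7 = 32 ⇒ 32 days.
Without Pressure→Rollout, Rollout's earliest start moves from 25 to 17.
After: Design→Assemble→Countdown = 8+19+3 = 30 → 30 days.

30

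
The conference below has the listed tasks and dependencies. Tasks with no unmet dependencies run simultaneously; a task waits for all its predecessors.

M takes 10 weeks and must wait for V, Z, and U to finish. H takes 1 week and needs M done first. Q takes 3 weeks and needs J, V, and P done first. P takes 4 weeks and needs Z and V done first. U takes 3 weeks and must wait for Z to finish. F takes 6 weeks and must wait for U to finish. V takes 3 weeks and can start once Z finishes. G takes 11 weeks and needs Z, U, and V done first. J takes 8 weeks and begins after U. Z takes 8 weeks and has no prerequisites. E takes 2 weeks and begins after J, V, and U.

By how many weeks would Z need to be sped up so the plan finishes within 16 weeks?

Current finish: 22 weeks; target: 16.
Z is on every critical path, so each week cut from Z cuts the finish by one (this holds down to a finish of 15).
Need 22 − 16 = 6 weeks off Z → Z becomes 2 weeks, finish becomes 16.

6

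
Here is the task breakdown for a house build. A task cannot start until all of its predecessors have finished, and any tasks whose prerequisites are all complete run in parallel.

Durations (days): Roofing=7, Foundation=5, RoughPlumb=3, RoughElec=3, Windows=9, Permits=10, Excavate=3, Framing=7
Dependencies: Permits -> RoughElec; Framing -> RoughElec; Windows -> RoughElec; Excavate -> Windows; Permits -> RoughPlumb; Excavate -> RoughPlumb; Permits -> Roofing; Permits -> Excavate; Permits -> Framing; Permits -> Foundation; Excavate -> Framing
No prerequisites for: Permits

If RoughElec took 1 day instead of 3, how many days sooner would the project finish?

2

Actual critical path: Permits→Excavate→Windows→RoughElec = 10+3+9+3 = 25 ⇒ 25 days.
Since RoughElec is critical, the -2 change carries straight to that chain (now 23 days).
That remains the longest chain; total 23 days.
Change in finish: 23 − 25 = -2 days.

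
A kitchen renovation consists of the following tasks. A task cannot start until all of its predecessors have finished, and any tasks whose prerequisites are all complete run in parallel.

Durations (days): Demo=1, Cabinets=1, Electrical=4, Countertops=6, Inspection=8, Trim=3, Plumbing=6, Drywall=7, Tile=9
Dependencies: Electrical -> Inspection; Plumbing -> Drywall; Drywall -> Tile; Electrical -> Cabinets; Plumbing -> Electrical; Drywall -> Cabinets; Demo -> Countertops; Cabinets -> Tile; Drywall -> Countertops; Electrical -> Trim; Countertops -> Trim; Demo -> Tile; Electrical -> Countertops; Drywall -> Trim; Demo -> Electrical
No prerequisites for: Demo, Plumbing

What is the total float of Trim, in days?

1

Critical path: Plumbing→Drywall→Cabinets→Tile = 6+7+1+9 = 23, so the finish is 23 days.
Trim finishes as early as 22 and must finish by 23.
Slack of Trim = 20 − 19 = 1 day.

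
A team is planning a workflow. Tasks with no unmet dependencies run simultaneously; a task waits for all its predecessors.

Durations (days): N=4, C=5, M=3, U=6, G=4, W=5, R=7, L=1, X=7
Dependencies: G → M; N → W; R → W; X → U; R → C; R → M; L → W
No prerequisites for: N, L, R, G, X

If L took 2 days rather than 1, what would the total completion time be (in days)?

13

Critical path before the change: X→U = 7+6 = 13 giving 13 days.
L has 7 days of float (longest path through it is 6).
No other chain overtakes it, so the finish is 13 days.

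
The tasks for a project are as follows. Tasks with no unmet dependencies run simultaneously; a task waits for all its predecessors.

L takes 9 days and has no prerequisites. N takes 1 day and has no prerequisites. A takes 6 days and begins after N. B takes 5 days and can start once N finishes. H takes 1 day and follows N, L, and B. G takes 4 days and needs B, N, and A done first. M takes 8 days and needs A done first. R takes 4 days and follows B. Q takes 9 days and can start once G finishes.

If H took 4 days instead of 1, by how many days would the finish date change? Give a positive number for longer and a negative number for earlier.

The binding path is N→A→G→Q = 1+6+4+9 = 20; finish at 20 days.
H is off the critical path — its longest chain is 10 days, giving 10 of slack.
That remains the longest chain; total 20 days.
Change in finish: 20 − 20 = +0 days.

0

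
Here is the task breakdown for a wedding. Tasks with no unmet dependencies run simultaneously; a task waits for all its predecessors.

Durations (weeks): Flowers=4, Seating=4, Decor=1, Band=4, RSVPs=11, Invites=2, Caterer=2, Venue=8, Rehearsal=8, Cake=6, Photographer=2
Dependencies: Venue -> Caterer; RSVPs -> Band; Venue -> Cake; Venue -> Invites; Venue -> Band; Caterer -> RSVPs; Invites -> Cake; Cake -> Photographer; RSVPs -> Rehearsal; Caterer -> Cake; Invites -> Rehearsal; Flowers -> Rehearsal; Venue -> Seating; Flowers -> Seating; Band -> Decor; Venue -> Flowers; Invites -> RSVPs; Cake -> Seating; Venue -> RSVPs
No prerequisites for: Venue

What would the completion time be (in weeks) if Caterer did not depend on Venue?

Original critical path: Venue→Caterer→RSVPs→Rehearsal = 8+2+11+8 = 29 ⇒ 29 weeks.
Without Venue→Caterer, Caterer's earliest start moves from 8 to 0.
The longest chain is now Venue→Invites→RSVPs→Rehearsal = 8+2+11+8 = 29, so the project takes 29 weeks.

29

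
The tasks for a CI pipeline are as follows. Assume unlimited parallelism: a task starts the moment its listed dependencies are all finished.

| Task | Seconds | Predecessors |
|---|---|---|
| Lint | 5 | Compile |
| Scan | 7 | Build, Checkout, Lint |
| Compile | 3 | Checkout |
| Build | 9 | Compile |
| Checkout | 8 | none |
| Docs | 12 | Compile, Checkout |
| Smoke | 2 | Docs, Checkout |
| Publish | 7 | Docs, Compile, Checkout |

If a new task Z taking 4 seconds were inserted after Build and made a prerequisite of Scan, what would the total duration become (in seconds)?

31

Originally the plan takes 30 seconds.
With Z inserted, Scan now waits for max(Build, Checkout, Lint, Z).
New critical path: Checkout→Compile→Build→Z→Scan = 8+3+9+4+7 = 31 ⇒ 31 seconds.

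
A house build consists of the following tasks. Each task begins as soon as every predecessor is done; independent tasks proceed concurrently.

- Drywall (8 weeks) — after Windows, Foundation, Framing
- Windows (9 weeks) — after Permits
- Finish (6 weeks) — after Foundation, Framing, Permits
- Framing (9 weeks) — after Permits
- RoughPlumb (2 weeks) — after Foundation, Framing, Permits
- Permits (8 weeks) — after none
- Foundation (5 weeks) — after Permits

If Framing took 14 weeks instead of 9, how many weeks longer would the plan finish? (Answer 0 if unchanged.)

5

Actual critical path: Permits→Framing→Drywall = 8+9+8 = 25 ⇒ 25 weeks.
Since Framing is critical, the +5 change carries straight to that chain (now 30 weeks).
The critical path is still Permits→Framing→Drywall; finish is now 30 weeks.
Change in finish: 30 − 25 = +5 weeks.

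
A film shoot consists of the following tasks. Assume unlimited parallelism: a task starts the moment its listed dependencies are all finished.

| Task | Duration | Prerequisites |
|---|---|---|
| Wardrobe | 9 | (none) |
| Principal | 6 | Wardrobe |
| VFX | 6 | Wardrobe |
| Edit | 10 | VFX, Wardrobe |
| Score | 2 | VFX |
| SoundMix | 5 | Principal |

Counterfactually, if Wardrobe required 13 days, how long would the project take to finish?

29

The binding path is Wardrobe→VFX→Edit = 9+6+10 = 25; finish at 25 days.
Wardrobe is on the critical path; changing it to 13 makes that path 29 days.
No other chain overtakes it, so the finish is 29 days.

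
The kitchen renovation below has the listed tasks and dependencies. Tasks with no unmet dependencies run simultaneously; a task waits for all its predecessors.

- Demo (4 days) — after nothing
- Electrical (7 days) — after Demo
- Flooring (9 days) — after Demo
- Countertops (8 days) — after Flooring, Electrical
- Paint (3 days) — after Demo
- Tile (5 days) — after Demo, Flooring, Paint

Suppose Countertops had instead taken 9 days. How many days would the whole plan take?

22

Actual critical path: Demo→Flooring→Countertops = 4+9+8 = 21 ⇒ 21 days.
Since Countertops is critical, the +1 change carries straight to that chain (now 22 days).
No other chain overtakes it, so the finish is 22 days.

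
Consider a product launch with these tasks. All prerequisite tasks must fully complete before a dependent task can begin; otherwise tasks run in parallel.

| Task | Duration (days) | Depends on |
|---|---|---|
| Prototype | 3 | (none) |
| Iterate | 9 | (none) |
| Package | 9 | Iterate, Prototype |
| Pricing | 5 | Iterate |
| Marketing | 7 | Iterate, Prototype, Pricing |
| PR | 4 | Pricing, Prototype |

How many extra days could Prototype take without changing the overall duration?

9

The longest chain is Iterate→Pricing→Marketing = 9+5+7 = 21; overall finish 21 days.
Longest path through Prototype: 12 days (earliest finish 3, latest finish 12).
Slack of Prototype = 9 − 0 = 9 days.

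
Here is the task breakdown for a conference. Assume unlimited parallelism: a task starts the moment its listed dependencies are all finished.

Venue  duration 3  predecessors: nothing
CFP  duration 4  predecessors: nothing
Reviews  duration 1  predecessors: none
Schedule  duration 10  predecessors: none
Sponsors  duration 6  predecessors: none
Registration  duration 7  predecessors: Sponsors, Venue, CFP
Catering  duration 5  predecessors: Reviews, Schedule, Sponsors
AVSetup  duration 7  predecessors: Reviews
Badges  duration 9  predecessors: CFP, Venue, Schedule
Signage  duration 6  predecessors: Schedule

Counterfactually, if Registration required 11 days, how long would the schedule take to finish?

19

As given, the longest chain is Schedule→Badges = 10+9 = 19, so the finish is 19 days.
Registration is off the critical path — its longest chain is 13 days, giving 6 of slack.
That remains the longest chain; total 19 days.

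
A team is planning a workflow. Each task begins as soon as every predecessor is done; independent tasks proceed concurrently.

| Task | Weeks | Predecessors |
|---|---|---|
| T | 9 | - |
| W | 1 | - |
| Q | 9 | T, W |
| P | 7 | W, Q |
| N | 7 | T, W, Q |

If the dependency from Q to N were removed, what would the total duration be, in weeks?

With the dependency in place, T→Q→P = 9+9+7 = 25 sets the finish at 25 weeks.
Without Q→N, N's earliest start moves from 18 to 9.
The longest chain is now T→Q→P = 9+9+7 = 25, so the workflow takes 25 weeks.

25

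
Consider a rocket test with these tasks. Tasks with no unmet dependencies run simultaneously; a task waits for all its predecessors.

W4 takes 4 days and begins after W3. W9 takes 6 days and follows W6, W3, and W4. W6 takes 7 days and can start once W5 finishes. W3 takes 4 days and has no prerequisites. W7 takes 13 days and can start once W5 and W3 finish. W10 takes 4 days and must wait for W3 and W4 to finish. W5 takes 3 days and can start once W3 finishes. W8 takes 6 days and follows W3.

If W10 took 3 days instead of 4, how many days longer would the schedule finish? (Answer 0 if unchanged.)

0

The binding path is W3→W5→W6→W9 = 4+3+7+6 = 20; finish at 20 days.
W10 has 8 days of float (longest path through it is 12).
The critical path is still W3→W5→W6→W9; finish is now 20 days.
Change in finish: 20 − 20 = +0 days.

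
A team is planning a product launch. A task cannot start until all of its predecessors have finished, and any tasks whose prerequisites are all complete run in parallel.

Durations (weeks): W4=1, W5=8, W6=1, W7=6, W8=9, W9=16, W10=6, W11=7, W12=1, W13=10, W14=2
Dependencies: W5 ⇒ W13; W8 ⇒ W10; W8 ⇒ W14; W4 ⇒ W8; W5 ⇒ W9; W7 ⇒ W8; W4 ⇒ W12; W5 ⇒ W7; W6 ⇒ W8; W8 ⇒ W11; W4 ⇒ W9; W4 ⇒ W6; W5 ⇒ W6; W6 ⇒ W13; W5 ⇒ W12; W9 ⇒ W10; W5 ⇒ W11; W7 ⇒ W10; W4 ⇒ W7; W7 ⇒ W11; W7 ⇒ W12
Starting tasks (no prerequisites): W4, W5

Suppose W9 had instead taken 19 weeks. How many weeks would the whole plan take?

33

As given, the longest chain is W5→W9→W10 = 8+16+6 = 30, so the finish is 30 weeks.
Since W9 is critical, the +3 change carries straight to that chain (now 33 weeks).
No other chain overtakes it, so the finish is 33 weeks.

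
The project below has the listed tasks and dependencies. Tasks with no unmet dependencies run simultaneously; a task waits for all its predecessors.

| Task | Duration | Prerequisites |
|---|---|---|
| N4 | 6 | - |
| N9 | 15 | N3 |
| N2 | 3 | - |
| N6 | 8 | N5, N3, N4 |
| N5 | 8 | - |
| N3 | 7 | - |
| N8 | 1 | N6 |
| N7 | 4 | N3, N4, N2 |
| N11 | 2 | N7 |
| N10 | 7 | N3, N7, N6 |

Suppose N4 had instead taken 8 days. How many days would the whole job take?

23

Baseline: N5→N6→N10 = 8+8+7 = 23 → 23 days.
The longest path through N4 is only 21 days, so N4 has float 2.
Now N4→N6→N10 = 8+8+7 = 23 is longest, so the finish becomes 23 days.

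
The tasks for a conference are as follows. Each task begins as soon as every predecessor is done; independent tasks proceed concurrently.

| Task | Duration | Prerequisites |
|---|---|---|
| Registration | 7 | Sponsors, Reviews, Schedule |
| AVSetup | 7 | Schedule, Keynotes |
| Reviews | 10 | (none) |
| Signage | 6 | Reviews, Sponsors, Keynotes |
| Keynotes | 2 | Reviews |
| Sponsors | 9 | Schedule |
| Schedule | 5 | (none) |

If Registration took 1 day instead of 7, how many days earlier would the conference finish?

Critical path before the change: Schedule→Sponsors→Registration = 5+9+7 = 21 giving 21 days.
Since Registration is critical, the -6 change carries straight to that chain (now 15 days).
Now Schedule→Sponsors→Signage = 5+9+6 = 20 is longest, so the finish becomes 20 days.
Change in finish: 20 − 21 = -1 days.

1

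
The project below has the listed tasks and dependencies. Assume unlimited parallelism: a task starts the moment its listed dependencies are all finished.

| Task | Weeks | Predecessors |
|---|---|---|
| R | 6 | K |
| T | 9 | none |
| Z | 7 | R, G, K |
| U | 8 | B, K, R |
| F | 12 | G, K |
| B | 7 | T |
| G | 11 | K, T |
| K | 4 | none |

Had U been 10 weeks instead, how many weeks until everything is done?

Baseline: T→G→F = 9+11+12 = 32 → 32 weeks.
The longest path through U is only 24 weeks, so U has float 8.
The critical path is still T→G→F; finish is now 32 weeks.

32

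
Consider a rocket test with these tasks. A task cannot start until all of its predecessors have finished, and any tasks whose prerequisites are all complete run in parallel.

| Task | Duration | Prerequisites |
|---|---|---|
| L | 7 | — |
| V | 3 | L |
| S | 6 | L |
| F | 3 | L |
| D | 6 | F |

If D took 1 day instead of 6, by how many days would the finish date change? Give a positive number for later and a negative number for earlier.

-3

As given, the longest chain is L→F→D = 7+3+6 = 16, so the finish is 16 days.
D is on the critical path; changing it to 1 makes that path 11 days.
New critical path: L→S = 7+6 = 13 ⇒ 13 days.
Change in finish: 13 − 16 = -3 days.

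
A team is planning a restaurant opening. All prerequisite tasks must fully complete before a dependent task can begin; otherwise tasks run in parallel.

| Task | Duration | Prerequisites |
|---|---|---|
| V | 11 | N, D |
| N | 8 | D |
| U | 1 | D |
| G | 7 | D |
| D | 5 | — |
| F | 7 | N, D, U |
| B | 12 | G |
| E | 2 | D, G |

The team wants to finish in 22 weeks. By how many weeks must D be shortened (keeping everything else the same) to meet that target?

2

Current finish: 24 weeks; target: 22.
D is on every critical path, so each week cut from D cuts the finish by one (this holds down to a finish of 20).
Need 24 − 22 = 2 weeks off D → D becomes 3 weeks, finish becomes 22.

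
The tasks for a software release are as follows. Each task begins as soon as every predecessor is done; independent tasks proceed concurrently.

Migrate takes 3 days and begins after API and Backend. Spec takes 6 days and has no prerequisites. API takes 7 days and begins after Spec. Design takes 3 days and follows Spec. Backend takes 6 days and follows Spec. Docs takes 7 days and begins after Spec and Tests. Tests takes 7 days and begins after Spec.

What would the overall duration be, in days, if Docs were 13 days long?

As given, the longest chain is Spec→Tests→Docs = 6+7+7 = 20, so the finish is 20 days.
Docs lies on that path, so at 13 days the path becomes 26 days.
The critical path is still Spec→Tests→Docs; finish is now 26 days.

26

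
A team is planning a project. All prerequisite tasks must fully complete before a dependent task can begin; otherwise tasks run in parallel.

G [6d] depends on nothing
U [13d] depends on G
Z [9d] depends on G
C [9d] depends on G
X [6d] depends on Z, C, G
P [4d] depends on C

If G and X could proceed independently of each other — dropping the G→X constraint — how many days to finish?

Original critical path: G→Z→X = 6+9+6 = 21 ⇒ 21 days.
Dropping G→X doesn't change X's earliest start (15); another predecessor still binds.
New critical path: G→Z→X = 6+9+6 = 21 ⇒ 21 days.

21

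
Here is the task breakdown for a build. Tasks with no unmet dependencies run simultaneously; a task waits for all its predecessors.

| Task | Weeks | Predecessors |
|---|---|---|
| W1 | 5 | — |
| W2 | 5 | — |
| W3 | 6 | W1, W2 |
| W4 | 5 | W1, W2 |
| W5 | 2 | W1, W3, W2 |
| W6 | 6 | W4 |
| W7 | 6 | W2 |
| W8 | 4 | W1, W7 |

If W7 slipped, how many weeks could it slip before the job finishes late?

W1→W4→W6 = 5+5+6 = 16 sets the makespan at 16 weeks.
The longest chain containing W7 totals 15 weeks.
Float = 16 − 15 = 1.

1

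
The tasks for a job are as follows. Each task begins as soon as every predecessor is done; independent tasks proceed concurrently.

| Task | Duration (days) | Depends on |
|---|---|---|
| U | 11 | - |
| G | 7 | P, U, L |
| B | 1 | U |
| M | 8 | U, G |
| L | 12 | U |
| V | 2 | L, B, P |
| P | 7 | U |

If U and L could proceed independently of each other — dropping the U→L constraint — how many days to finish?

With the dependency in place, U→L→G→M = 11+12+7+8 = 38 sets the finish at 38 days.
Without U→L, L's earliest start moves from 11 to 0.
New critical path: U→P→G→M = 11+7+7+8 = 33 ⇒ 33 days.

33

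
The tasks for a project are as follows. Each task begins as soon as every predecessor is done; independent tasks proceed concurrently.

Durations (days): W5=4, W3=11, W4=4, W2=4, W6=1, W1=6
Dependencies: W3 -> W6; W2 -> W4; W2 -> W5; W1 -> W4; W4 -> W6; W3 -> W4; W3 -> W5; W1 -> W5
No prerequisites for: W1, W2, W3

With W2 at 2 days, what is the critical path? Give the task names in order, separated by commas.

W3, W4, W6

As given, the longest chain is W3→W4→W6 = 11+4+1 = 16, so the finish is 16 days.
W2 has 7 days of float (longest path through it is 9).
The critical path is still W3→W4→W6; finish is now 16 days.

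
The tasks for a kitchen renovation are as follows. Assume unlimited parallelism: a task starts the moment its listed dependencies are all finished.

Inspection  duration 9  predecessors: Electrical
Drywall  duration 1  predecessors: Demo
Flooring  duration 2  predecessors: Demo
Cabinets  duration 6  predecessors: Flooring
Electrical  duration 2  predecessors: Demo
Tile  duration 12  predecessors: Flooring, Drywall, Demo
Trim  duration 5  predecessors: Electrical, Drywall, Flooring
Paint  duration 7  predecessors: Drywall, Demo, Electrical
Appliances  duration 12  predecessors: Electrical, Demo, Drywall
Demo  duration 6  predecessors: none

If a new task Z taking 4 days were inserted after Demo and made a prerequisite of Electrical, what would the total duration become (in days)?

Originally the job takes 20 days.
With Z inserted, Electrical now waits for max(Demo, Z).
New critical path: Demo→Z→Electrical→Appliances = 6+4+2+12 = 24 ⇒ 24 days.

24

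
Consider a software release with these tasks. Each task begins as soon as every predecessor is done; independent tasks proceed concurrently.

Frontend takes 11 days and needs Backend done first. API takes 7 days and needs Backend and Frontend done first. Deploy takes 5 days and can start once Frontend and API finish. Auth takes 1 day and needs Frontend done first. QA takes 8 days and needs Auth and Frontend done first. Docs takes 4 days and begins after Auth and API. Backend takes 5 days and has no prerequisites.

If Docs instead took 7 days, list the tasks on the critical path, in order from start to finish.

Backend, Frontend, API, Docs

Baseline: Backend→Frontend→API→Deploy = 5+11+7+5 = 28 → 28 days.
Docs has 1 day of float (longest path through it is 27).
The binding chain switches to Backend→Frontend→API→Docs = 5+11+7+7 = 30; finish 30 days.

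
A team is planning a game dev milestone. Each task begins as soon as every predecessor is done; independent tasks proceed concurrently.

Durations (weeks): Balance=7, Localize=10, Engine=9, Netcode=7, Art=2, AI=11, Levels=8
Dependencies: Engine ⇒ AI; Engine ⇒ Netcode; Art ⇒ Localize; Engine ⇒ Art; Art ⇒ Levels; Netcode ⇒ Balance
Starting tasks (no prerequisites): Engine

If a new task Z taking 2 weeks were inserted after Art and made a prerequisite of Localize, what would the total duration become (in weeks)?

23

Originally the schedule takes 23 weeks.
With Z inserted, Localize now waits for max(Art, Z).
New critical path: Engine→Art→Z→Localize = 9+2+2+10 = 23 ⇒ 23 weeks.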